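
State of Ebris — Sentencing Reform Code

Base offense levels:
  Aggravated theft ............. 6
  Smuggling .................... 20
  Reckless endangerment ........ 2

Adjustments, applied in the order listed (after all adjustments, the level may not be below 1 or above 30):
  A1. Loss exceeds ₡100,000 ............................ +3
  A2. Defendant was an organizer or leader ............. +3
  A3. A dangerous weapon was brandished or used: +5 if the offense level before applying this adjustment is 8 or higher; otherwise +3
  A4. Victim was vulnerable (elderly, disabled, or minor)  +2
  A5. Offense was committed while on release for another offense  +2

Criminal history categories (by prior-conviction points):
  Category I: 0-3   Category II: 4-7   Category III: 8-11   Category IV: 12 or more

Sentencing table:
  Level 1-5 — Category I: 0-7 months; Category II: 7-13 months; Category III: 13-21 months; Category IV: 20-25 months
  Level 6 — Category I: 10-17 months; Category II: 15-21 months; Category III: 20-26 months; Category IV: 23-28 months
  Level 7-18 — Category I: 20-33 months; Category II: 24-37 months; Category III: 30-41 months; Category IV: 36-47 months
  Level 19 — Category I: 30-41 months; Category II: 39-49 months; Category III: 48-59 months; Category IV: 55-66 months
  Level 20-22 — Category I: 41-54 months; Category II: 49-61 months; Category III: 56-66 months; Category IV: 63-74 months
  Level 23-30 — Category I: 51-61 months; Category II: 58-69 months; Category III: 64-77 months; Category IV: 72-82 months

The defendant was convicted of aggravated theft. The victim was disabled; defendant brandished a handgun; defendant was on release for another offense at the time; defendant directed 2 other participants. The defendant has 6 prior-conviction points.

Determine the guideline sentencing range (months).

Base offense level for aggravated theft: 6.
A2 applies: 6 + 3 = 9.
A3 applies (level before this adjustment is 9 ≥ 8, so +5): 9 + 5 = 14.
A4 applies: 14 + 2 = 16.
A5 applies: 16 + 2 = 18.
Final offense level: 18.
Criminal history: 6 prior points → Category II (4-7).
Level 18 falls in the 7-18 band.
Grid: Level 7-18 × Category II = 24-37 months.

24-37 months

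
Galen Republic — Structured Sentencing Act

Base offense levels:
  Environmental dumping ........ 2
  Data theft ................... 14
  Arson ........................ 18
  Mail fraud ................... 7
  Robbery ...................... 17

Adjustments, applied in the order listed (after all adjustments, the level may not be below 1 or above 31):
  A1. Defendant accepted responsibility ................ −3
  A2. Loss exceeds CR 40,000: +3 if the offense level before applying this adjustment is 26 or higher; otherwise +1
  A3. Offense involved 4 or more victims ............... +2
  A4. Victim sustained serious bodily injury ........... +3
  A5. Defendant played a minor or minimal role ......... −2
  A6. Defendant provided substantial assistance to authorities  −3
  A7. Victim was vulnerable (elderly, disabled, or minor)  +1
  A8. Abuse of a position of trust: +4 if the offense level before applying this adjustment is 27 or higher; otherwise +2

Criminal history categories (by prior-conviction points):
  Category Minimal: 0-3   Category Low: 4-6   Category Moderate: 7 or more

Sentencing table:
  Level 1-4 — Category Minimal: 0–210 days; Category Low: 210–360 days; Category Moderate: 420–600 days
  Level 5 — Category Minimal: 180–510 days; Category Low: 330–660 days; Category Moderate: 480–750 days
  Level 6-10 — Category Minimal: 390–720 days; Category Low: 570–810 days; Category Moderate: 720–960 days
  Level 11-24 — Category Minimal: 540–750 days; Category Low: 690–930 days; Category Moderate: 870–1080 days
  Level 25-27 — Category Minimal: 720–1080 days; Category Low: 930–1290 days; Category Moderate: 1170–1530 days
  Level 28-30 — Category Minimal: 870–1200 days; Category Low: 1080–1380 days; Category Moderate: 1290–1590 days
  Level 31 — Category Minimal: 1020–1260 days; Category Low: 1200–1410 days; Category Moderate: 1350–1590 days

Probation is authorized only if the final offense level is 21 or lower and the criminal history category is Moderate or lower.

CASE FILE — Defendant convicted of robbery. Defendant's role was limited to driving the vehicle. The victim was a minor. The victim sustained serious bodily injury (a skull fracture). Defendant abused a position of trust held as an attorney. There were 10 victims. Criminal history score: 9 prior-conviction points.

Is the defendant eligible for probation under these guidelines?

Base offense level for robbery: 17.
A2 does not apply.
A3 applies: 17 + 2 = 19.
A4 applies: 19 + 3 = 22.
A5 applies: 22 − 2 = 20.
A7 applies: 20 + 1 = 21.
A8 applies (level before this adjustment is 21 < 27, so +2): 21 + 2 = 23.
Final offense level: 23.
Criminal history: 9 prior points → Category Moderate (7+).
Level 23 falls in the 11-24 band.
Grid: Level 11-24 × Category Moderate = 870-1080 days.
Probation check: level 23 > 21 and category Moderate ≤ Moderate → not eligible.

No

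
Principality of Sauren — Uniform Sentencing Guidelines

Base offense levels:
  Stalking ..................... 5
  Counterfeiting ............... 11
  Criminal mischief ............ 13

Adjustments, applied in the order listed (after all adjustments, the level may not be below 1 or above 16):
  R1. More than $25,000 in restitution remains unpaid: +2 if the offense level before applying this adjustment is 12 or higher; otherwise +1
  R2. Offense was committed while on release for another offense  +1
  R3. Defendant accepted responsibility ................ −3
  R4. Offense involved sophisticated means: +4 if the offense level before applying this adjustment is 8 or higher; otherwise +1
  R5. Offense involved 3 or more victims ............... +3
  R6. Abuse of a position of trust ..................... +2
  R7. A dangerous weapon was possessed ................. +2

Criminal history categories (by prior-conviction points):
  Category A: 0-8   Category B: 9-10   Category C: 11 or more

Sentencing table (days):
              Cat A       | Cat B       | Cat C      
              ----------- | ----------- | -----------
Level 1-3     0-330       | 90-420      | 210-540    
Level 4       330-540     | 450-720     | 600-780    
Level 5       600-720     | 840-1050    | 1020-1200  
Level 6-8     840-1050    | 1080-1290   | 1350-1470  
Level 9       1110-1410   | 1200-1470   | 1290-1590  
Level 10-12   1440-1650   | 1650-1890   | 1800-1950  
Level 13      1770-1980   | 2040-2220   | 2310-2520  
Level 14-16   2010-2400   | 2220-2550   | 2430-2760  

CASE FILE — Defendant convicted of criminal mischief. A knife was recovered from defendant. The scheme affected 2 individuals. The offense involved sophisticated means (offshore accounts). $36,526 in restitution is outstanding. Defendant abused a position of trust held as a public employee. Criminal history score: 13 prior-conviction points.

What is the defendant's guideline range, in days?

Base offense level for criminal mischief: 13.
R1 applies (level before this adjustment is 13 ≥ 12, so +2): 13 + 2 = 15.
R2 does not apply.
R4 applies (level before this adjustment is 15 ≥ 8, so +4): 15 + 4 = 19.
R5 does not apply.
R6 applies: 19 + 2 = 21.
R7 applies: 21 + 2 = 23.
Level 23 exceeds the maximum of 16; capped at 16.
Final offense level: 16.
Criminal history: 13 prior points → Category C (11+).
Level 16 falls in the 14-16 band.
Grid: Level 14-16 × Category C = 2430-2760 days.

2430-2760 days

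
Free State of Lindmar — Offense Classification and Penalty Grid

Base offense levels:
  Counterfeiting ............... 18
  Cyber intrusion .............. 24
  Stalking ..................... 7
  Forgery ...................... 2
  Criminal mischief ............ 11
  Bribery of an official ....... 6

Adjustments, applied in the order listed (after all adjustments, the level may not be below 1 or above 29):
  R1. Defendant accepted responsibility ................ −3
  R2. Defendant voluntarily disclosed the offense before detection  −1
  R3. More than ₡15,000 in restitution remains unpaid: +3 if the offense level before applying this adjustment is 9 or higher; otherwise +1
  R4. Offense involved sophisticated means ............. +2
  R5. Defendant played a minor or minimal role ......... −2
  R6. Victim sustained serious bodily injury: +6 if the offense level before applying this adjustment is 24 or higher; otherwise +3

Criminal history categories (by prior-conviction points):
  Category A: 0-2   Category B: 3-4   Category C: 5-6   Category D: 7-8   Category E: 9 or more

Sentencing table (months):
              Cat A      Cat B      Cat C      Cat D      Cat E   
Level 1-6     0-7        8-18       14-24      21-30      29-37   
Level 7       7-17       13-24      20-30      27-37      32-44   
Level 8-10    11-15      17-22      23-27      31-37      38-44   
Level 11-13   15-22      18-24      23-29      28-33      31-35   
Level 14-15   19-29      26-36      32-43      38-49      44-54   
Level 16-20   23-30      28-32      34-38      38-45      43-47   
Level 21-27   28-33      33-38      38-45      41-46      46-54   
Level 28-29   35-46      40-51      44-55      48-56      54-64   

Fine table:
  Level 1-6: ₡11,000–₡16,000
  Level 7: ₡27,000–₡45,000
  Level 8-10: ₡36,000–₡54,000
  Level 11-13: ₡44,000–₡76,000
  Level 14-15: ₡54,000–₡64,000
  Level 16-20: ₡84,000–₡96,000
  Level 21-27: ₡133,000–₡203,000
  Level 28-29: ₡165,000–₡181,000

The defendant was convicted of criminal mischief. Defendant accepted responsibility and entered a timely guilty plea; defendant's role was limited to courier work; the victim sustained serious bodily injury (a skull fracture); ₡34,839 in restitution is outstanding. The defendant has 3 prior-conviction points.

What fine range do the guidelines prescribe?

Base offense level for criminal mischief: 11.
R1 applies: 11 − 3 = 8.
R3 applies (level before this adjustment is 8 < 9, so +1): 8 + 1 = 9.
R4 does not apply.
R5 applies: 9 − 2 = 7.
R6 applies (level before this adjustment is 7 < 24, so +3): 7 + 3 = 10.
Final offense level: 10.
Level 10 falls in the 8-10 band.
Fine table: Level 8-10 → ₡36,000–₡54,000.

₡36,000–₡54,000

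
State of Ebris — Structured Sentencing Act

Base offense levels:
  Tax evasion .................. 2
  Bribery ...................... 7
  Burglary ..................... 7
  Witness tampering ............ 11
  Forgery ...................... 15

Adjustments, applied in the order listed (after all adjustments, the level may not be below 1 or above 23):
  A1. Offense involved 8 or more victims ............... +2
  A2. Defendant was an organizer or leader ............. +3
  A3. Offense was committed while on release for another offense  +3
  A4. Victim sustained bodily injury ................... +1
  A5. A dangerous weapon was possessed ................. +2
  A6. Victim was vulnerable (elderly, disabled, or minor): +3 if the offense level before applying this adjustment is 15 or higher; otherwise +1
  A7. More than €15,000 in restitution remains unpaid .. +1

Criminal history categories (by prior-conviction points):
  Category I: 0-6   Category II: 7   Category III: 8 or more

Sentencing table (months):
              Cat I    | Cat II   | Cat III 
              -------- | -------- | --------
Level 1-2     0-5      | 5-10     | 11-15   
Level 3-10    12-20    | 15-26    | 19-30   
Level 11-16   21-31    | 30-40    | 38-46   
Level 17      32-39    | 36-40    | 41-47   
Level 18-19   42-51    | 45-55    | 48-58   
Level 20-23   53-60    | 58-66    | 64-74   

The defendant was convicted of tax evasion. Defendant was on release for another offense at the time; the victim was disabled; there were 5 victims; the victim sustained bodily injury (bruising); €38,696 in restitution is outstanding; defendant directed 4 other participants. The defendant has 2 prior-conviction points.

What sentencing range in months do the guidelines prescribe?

Base offense level for tax evasion: 2.
A1 does not apply.
A2 applies: 2 + 3 = 5.
A3 applies: 5 + 3 = 8.
A4 applies: 8 + 1 = 9.
A6 applies (level before this adjustment is 9 < 15, so +1): 9 + 1 = 10.
A7 applies: 10 + 1 = 11.
Final offense level: 11.
Criminal history: 2 prior points → Category I (0-6).
Level 11 falls in the 11-16 band.
Grid: Level 11-16 × Category I = 21-31 months.

21-31 months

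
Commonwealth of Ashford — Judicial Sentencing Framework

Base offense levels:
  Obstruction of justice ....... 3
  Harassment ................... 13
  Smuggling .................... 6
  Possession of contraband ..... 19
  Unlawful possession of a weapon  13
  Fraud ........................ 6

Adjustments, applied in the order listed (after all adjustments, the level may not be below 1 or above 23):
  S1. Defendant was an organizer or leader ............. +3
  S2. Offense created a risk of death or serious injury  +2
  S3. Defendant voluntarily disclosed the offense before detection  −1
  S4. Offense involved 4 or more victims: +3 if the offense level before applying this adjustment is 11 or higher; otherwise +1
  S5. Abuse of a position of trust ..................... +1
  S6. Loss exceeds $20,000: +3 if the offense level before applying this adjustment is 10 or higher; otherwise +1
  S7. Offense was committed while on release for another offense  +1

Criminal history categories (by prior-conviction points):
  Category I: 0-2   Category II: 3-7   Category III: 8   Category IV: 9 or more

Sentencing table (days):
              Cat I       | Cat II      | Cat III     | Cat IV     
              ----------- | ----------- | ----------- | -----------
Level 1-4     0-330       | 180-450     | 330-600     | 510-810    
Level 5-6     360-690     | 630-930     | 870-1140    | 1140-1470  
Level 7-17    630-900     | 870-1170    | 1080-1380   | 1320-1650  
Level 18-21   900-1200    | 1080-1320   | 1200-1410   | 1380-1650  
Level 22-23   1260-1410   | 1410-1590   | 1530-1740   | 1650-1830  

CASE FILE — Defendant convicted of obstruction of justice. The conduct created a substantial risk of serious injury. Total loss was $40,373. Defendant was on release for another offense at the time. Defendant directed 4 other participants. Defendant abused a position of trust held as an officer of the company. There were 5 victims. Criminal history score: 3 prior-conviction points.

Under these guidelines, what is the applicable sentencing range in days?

Base offense level for obstruction of justice: 3.
S1 applies: 3 + 3 = 6.
S2 applies: 6 + 2 = 8.
S4 applies (level before this adjustment is 8 < 11, so +1): 8 + 1 = 9.
S5 applies: 9 + 1 = 10.
S6 applies (level before this adjustment is 10 ≥ 10, so +3): 10 + 3 = 13.
S7 applies: 13 + 1 = 14.
Final offense level: 14.
Criminal history: 3 prior points → Category II (3-7).
Level 14 falls in the 7-17 band.
Grid: Level 7-17 × Category II = 870-1170 days.

870-1170 days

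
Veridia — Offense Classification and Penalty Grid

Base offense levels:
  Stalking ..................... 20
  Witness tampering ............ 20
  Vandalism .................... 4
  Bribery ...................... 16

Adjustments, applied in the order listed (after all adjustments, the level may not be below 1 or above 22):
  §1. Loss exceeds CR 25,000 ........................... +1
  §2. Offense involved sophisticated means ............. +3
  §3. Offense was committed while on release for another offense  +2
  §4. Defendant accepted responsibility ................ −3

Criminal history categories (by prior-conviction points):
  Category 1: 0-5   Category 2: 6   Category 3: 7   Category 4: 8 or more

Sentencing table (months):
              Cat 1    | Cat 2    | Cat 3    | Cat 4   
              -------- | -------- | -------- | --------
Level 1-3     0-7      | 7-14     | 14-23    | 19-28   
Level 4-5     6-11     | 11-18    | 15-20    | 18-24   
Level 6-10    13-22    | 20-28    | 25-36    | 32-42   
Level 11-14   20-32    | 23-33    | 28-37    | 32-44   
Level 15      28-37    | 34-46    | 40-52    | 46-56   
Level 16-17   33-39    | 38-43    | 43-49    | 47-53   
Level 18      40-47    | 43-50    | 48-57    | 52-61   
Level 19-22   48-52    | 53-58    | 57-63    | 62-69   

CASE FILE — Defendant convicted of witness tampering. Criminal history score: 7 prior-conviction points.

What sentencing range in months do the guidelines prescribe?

Base offense level for witness tampering: 20.
Final offense level: 20.
Criminal history: 7 prior points → Category 3 (7).
Level 20 falls in the 19-22 band.
Grid: Level 19-22 × Category 3 = 57-63 months.

57-63 months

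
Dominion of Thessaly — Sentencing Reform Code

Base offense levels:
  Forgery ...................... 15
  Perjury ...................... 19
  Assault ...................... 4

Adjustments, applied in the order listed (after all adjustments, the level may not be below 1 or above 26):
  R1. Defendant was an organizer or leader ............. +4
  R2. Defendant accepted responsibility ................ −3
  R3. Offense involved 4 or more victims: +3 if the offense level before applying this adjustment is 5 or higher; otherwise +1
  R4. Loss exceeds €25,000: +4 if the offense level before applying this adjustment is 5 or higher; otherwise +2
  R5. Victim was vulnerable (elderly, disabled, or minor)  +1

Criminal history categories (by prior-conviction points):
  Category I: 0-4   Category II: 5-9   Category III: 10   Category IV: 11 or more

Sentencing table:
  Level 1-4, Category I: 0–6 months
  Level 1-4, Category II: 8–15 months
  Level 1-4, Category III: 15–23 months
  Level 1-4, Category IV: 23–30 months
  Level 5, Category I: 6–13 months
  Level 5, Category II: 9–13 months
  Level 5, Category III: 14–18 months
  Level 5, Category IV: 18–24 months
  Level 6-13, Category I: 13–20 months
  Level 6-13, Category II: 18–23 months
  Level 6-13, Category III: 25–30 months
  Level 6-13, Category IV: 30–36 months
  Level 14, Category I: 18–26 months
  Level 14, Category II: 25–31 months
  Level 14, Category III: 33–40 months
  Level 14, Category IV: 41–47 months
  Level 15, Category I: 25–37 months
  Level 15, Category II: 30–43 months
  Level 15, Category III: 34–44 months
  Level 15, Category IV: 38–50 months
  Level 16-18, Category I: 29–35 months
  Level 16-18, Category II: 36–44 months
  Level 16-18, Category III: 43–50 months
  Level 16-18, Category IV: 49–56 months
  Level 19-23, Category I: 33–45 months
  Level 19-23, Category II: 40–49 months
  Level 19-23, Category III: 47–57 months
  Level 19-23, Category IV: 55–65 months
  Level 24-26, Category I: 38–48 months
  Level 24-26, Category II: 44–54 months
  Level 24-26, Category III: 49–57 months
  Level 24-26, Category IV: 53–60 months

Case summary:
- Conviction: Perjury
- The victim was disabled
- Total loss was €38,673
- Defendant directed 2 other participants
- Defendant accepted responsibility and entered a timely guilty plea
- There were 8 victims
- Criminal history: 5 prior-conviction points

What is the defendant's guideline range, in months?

Base offense level for perjury: 19.
R1 applies: 19 + 4 = 23.
R2 applies: 23 − 3 = 20.
R3 applies (level before this adjustment is 20 ≥ 5, so +3): 20 + 3 = 23.
R4 applies (level before this adjustment is 23 ≥ 5, so +4): 23 + 4 = 27.
R5 applies: 27 + 1 = 28.
Level 28 exceeds the maximum of 26; capped at 26.
Final offense level: 26.
Criminal history: 5 prior points → Category II (5-9).
Level 26 falls in the 24-26 band.
Grid: Level 24-26 × Category II = 44-54 months.

44-54 months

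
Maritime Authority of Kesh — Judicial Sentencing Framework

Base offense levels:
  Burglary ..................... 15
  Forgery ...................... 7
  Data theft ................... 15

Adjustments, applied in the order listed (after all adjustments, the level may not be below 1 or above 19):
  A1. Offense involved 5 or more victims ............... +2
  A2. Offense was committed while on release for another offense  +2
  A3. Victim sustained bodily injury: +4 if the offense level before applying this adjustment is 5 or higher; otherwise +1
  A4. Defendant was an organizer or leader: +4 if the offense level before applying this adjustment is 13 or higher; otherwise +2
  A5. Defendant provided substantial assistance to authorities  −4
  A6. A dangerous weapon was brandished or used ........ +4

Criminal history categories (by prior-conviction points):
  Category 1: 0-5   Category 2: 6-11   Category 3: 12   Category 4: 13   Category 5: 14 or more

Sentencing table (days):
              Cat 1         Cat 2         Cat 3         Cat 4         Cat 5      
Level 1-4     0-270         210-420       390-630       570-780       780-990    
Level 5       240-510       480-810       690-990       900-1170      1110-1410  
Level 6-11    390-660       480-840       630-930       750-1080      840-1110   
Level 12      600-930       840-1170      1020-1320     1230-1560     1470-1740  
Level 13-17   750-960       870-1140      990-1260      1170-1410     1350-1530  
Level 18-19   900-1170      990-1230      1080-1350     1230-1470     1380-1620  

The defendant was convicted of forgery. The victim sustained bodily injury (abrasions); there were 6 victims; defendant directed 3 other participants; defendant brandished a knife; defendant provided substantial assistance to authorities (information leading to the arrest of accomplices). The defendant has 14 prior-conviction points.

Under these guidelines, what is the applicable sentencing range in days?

Base offense level for forgery: 7.
A1 applies: 7 + 2 = 9.
A3 applies (level before this adjustment is 9 ≥ 5, so +4): 9 + 4 = 13.
A4 applies (level before this adjustment is 13 ≥ 13, so +4): 13 + 4 = 17.
A5 applies: 17 − 4 = 13.
A6 applies: 13 + 4 = 17.
Final offense level: 17.
Criminal history: 14 prior points → Category 5 (14+).
Level 17 falls in the 13-17 band.
Grid: Level 13-17 × Category 5 = 1350-1530 days.

1350-1530 days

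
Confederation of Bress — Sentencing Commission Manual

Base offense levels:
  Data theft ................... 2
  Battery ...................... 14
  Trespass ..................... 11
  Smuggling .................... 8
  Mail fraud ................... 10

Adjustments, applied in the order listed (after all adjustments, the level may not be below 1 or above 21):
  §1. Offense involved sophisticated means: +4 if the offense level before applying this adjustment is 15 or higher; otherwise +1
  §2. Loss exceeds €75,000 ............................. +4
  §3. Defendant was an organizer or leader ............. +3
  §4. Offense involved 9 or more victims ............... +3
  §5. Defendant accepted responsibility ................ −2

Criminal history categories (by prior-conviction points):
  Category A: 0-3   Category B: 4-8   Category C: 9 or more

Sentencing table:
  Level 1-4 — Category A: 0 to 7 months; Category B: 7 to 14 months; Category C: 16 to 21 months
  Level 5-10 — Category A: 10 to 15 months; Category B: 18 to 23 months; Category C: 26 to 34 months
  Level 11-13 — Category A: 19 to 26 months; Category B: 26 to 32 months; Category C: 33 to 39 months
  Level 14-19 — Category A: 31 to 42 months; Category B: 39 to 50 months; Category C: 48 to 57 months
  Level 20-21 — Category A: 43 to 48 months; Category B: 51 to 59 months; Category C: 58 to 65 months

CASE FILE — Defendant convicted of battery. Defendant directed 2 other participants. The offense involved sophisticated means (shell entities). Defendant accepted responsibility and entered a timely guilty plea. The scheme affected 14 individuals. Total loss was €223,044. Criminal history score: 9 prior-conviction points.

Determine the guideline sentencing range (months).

Base offense level for battery: 14.
§1 applies (level before this adjustment is 14 < 15, so +1): 14 + 1 = 15.
§2 applies: 15 + 4 = 19.
§3 applies: 19 + 3 = 22.
§4 applies: 22 + 3 = 25.
§5 applies: 25 − 2 = 23.
Level 23 exceeds the maximum of 21; capped at 21.
Final offense level: 21.
Criminal history: 9 prior points → Category C (9+).
Level 21 falls in the 20-21 band.
Grid: Level 20-21 × Category C = 58-65 months.

58-65 months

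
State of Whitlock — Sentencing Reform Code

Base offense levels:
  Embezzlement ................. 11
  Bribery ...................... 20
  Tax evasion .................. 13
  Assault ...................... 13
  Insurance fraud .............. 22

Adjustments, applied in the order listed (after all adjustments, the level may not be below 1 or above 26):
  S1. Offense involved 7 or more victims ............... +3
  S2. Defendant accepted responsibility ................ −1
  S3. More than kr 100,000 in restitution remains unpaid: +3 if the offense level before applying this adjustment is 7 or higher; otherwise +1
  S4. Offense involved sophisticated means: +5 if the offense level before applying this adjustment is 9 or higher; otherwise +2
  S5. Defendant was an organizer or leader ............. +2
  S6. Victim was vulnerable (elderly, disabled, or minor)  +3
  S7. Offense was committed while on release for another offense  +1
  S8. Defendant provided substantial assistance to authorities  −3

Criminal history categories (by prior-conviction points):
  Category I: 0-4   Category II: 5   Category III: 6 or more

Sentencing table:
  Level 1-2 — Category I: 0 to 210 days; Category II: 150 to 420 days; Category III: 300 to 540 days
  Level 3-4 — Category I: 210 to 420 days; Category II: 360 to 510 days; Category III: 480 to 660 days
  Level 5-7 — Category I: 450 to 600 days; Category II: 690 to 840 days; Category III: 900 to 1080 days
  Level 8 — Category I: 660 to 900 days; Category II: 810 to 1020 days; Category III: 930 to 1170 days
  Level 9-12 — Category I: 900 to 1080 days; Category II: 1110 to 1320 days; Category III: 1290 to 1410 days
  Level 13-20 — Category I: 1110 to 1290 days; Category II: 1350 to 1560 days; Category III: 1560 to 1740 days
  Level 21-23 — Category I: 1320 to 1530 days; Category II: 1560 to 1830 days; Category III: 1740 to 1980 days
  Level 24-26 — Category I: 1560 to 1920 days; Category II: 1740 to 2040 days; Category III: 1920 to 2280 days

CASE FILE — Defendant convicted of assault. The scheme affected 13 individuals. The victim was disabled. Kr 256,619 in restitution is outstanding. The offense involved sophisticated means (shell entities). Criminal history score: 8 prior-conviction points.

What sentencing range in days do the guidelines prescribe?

1920-2280 days

Base offense level for assault: 13.
S1 applies: 13 + 3 = 16.
S2 does not apply.
S3 applies (level before this adjustment is 16 ≥ 7, so +3): 16 + 3 = 19.
S4 applies (level before this adjustment is 19 ≥ 9, so +5): 19 + 5 = 24.
S6 applies: 24 + 3 = 27.
Level 27 exceeds the maximum of 26; capped at 26.
Final offense level: 26.
Criminal history: 8 prior points → Category III (6+).
Level 26 falls in the 24-26 band.
Grid: Level 24-26 × Category III = 1920-2280 days.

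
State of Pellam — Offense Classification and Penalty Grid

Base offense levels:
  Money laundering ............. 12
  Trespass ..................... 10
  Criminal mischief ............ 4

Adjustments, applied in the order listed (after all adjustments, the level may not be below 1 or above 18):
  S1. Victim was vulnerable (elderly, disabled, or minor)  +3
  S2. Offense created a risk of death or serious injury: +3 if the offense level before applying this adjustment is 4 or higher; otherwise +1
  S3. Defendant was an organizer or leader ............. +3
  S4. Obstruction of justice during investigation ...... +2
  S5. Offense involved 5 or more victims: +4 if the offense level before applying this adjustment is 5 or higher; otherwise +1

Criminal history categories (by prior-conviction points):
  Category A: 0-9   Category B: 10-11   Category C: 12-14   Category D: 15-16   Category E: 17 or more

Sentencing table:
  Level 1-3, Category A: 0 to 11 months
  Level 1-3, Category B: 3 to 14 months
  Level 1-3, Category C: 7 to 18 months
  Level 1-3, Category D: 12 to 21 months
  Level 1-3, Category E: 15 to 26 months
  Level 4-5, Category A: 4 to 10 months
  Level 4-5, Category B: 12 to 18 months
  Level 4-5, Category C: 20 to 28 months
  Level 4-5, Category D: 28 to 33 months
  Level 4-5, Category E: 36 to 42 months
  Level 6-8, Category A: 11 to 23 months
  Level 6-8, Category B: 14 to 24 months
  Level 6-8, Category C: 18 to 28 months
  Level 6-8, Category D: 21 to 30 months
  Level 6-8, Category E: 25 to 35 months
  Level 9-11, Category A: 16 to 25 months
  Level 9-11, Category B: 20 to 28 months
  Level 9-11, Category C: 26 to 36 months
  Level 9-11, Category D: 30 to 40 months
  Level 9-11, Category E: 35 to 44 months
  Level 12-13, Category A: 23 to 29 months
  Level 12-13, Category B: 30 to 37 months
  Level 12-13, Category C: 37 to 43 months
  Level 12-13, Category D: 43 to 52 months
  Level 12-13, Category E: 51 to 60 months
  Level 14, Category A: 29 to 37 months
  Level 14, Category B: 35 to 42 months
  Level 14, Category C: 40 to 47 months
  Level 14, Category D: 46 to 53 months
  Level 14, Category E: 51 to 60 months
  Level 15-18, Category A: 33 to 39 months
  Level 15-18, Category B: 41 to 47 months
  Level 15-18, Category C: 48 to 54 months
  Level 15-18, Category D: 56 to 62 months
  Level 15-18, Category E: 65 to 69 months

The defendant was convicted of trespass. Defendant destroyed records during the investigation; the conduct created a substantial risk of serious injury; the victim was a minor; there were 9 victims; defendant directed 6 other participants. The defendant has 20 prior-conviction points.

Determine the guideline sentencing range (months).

65-69 months

Base offense level for trespass: 10.
S1 applies: 10 + 3 = 13.
S2 applies (level before this adjustment is 13 ≥ 4, so +3): 13 + 3 = 16.
S3 applies: 16 + 3 = 19.
S4 applies: 19 + 2 = 21.
S5 applies (level before this adjustment is 21 ≥ 5, so +4): 21 + 4 = 25.
Level 25 exceeds the maximum of 18; capped at 18.
Final offense level: 18.
Criminal history: 20 prior points → Category E (17+).
Level 18 falls in the 15-18 band.
Grid: Level 15-18 × Category E = 65-69 months.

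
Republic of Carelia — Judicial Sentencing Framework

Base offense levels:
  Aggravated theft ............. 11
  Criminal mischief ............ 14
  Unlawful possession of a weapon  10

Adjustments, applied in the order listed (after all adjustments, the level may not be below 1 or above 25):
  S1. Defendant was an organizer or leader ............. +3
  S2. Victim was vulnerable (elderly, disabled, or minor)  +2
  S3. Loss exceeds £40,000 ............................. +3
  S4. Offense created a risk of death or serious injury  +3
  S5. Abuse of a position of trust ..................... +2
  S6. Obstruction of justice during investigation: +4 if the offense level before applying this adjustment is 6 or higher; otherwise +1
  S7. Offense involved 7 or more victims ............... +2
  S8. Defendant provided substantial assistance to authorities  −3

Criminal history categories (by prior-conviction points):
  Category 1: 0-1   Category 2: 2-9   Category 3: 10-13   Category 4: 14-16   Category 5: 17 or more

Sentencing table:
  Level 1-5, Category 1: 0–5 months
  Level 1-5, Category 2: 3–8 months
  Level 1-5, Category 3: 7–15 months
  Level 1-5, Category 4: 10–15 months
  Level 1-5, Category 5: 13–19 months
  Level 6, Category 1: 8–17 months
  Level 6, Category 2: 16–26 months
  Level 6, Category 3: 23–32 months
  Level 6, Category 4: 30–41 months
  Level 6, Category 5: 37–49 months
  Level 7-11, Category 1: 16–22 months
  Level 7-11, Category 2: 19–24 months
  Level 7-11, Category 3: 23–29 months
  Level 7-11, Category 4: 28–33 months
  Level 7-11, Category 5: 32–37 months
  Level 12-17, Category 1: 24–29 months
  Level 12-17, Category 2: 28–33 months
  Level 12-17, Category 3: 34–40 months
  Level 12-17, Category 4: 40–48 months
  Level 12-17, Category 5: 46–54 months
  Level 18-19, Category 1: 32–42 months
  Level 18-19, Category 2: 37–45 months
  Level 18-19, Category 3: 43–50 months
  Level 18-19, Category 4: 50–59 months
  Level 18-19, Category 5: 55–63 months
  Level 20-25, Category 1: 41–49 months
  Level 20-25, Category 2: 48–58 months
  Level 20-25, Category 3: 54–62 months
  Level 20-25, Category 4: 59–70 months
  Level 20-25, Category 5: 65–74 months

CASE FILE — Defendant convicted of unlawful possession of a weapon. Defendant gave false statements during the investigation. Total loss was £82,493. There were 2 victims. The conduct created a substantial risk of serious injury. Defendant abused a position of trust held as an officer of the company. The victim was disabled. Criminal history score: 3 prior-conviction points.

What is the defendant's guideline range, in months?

48-58 months

Base offense level for unlawful possession of a weapon: 10.
S2 applies: 10 + 2 = 12.
S3 applies: 12 + 3 = 15.
S4 applies: 15 + 3 = 18.
S5 applies: 18 + 2 = 20.
S6 applies (level before this adjustment is 20 ≥ 6, so +4): 20 + 4 = 24.
Final offense level: 24.
Criminal history: 3 prior points → Category 2 (2-9).
Level 24 falls in the 20-25 band.
Grid: Level 20-25 × Category 2 = 48-58 months.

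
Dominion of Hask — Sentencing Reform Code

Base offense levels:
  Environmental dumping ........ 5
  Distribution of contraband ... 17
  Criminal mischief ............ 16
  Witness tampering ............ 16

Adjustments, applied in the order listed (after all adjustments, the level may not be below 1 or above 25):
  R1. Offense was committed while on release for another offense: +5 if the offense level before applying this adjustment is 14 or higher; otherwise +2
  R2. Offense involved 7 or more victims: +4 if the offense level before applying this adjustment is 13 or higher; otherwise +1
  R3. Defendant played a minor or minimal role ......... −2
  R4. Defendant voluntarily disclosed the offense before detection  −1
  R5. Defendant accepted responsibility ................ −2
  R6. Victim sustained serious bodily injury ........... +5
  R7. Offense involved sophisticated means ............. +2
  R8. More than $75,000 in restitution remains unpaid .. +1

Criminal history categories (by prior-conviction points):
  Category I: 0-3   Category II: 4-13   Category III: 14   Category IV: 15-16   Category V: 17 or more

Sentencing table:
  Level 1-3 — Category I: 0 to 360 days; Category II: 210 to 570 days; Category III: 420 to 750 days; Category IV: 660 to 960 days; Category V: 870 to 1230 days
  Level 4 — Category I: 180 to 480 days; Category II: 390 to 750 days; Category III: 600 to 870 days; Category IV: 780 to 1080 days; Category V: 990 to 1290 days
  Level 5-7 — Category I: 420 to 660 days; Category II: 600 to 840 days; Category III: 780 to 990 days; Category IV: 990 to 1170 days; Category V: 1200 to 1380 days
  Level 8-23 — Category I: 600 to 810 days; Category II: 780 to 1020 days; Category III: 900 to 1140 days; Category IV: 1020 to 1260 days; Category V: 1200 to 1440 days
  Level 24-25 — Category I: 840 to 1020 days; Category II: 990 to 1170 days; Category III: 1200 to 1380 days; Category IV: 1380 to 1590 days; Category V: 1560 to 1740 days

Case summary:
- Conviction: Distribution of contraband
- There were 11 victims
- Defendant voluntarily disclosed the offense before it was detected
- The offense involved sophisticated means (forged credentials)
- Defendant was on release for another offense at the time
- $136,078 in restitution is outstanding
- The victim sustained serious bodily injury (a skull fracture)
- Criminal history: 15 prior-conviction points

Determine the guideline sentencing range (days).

Base offense level for distribution of contraband: 17.
R1 applies (level before this adjustment is 17 ≥ 14, so +5): 17 + 5 = 22.
R2 applies (level before this adjustment is 22 ≥ 13, so +4): 22 + 4 = 26.
R4 applies: 26 − 1 = 25.
R5 does not apply.
R6 applies: 25 + 5 = 30.
R7 applies: 30 + 2 = 32.
R8 applies: 32 + 1 = 33.
Level 33 exceeds the maximum of 25; capped at 25.
Final offense level: 25.
Criminal history: 15 prior points → Category IV (15-16).
Level 25 falls in the 24-25 band.
Grid: Level 24-25 × Category IV = 1380-1590 days.

1380-1590 days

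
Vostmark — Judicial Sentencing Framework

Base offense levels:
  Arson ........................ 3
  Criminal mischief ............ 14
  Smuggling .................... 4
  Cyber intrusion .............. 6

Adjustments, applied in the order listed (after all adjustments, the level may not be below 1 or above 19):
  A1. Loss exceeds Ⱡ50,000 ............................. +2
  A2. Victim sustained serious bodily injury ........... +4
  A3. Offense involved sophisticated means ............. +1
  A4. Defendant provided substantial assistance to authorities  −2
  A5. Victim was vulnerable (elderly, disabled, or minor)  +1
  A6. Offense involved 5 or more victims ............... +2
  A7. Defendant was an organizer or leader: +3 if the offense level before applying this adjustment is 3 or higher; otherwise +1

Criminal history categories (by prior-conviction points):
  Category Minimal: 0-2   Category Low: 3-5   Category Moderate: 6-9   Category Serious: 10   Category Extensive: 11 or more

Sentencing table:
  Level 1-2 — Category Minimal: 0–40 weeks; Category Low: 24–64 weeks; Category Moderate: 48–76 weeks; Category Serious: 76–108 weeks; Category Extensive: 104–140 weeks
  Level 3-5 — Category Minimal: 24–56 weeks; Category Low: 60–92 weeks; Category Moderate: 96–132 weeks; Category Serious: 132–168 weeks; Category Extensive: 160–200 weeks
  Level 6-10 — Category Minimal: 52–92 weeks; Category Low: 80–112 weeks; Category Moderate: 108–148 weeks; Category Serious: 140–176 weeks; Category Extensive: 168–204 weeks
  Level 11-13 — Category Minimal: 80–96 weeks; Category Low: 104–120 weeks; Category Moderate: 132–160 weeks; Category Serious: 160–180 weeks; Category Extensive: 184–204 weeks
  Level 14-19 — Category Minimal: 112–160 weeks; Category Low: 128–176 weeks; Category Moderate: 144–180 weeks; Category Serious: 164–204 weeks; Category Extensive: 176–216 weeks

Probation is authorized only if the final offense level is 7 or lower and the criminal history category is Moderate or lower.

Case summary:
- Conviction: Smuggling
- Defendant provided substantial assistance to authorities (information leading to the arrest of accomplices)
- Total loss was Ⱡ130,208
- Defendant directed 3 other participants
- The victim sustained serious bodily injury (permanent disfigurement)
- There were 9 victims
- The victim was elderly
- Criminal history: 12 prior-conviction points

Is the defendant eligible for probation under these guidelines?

Base offense level for smuggling: 4.
A1 applies: 4 + 2 = 6.
A2 applies: 6 + 4 = 10.
A4 applies: 10 − 2 = 8.
A5 applies: 8 + 1 = 9.
A6 applies: 9 + 2 = 11.
A7 applies (level before this adjustment is 11 ≥ 3, so +3): 11 + 3 = 14.
Final offense level: 14.
Criminal history: 12 prior points → Category Extensive (11+).
Level 14 falls in the 14-19 band.
Grid: Level 14-19 × Category Extensive = 176-216 weeks.
Probation check: level 14 > 7 and category Extensive > Moderate → not eligible.

No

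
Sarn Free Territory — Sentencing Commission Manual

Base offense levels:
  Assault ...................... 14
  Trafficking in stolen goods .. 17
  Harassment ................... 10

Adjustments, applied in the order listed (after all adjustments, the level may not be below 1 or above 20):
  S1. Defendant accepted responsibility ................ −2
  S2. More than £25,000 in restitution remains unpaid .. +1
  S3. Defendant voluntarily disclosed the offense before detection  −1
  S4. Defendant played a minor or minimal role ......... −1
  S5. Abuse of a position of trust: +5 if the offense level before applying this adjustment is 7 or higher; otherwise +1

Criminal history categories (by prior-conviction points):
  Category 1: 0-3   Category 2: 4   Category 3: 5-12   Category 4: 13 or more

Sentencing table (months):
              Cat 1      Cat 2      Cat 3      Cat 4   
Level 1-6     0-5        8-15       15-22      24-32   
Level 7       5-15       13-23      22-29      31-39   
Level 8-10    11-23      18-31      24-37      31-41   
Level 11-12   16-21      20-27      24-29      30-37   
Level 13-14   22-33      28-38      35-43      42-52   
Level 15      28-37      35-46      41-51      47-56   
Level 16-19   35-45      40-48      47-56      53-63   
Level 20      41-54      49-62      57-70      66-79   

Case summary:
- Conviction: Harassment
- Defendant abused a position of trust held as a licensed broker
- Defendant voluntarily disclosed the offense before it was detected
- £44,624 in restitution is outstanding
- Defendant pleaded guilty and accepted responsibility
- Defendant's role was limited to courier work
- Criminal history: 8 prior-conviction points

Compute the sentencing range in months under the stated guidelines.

24-29 months

Base offense level for harassment: 10.
S1 applies: 10 − 2 = 8.
S2 applies: 8 + 1 = 9.
S3 applies: 9 − 1 = 8.
S4 applies: 8 − 1 = 7.
S5 applies (level before this adjustment is 7 ≥ 7, so +5): 7 + 5 = 12.
Final offense level: 12.
Criminal history: 8 prior points → Category 3 (5-12).
Level 12 falls in the 11-12 band.
Grid: Level 11-12 × Category 3 = 24-29 months.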